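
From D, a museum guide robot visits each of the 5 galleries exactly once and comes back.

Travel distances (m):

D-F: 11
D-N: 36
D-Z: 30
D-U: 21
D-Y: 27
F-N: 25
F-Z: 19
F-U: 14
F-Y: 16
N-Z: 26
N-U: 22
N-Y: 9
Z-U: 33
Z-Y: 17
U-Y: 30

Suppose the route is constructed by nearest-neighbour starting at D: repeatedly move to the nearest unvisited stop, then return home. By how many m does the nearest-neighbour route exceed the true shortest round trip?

From D: F=11, U=21, Y=27, Z=30, N=36 → choose F (11).
From F: U=14, Y=16, Z=19, N=25 → choose U (14).
From U: N=22, Y=30, Z=33 → choose N (22).
From N: Y=9, Z=26 → choose Y (9).
From Y: Z=17 → choose Z (17).
NN route D → F → U → N → Y → Z → D costs 103.
Optimal: D → F → Z → Y → N → U → D costs 99 (by enumerating all 60 distinct tours).
Excess = 103 − 99 = 4.

4 m longer than the optimal tour.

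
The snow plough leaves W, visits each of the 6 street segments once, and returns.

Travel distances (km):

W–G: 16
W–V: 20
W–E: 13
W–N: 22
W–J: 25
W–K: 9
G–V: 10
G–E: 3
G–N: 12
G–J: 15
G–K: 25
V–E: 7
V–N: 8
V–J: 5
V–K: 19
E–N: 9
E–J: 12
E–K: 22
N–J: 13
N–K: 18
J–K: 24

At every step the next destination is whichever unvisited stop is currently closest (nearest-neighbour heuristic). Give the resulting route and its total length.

Total distance 71 km via the nearest-neighbour route W → K → N → V → J → E → G → W.

W → [K:9 / E:13 / G:16 / V:20 / N:22 / J:25] → K (9)
K → [N:18 / V:19 / E:22 / J:24 / G:25] → N (18)
N → [V:8 / E:9 / G:12 / J:13] → V (8)
V → [J:5 / E:7 / G:10] → J (5)
J → [E:12 / G:15] → E (12)
E → [G:3] → G (3)
Return G→W: 16.
Total = 9 + 18 + 8 + 5 + 12 + 3 + 16 = 71.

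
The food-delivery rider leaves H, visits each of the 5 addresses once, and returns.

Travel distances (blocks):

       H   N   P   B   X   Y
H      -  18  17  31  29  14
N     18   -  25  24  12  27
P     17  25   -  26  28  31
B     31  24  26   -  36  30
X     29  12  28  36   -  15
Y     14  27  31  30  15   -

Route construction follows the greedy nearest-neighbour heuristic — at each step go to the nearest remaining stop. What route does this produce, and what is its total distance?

Nearest-neighbour total = 108 blocks; route H → Y → X → N → B → P → H.

At H the remaining stops are Y 14, P 17, N 18, X 29, B 31; go to Y.
At Y the remaining stops are X 15, N 27, B 30, P 31; go to X.
At X the remaining stops are N 12, P 28, B 36; go to N.
At N the remaining stops are B 24, P 25; go to B.
At B the remaining stops are P 26; go to P.
Return P→H: 17.
Total = 14 + 15 + 12 + 24 + 26 + 17 = 108.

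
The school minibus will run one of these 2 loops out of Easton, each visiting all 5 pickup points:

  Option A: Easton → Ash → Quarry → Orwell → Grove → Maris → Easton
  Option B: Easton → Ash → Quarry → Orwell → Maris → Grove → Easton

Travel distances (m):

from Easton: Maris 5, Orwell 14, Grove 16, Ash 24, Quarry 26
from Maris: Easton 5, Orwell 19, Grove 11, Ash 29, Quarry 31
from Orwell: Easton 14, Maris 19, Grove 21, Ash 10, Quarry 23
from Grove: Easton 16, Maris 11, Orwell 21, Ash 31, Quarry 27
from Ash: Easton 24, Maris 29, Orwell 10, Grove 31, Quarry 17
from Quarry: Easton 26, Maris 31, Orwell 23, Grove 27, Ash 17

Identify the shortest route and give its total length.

Option A: 24 + 17 + 23 + 21 + 11 + 5 = 101
Option B: 24 + 17 + 23 + 19 + 11 + 16 = 110

Shortest is Option A, total 101 m.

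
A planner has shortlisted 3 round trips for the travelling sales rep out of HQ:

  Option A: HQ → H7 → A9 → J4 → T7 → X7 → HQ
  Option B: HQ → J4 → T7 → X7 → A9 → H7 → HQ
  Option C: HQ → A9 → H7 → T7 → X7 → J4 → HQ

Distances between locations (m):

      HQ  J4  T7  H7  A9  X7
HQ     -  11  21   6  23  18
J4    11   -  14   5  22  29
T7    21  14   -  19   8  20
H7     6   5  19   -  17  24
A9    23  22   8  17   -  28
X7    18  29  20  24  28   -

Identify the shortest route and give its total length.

Option A: 6 + 17 + 22 + 14 + 20 + 18 = 97
Option B: 11 + 14 + 20 + 28 + 17 + 6 = 96
Option C: 23 + 17 + 19 + 20 + 29 + 11 = 119

96 m — Option B is the shortest.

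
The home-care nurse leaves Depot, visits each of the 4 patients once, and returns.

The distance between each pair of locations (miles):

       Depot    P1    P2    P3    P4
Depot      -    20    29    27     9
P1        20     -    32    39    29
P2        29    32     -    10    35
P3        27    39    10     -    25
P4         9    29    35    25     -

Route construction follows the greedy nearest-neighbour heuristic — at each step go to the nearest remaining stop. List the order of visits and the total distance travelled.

At Depot the remaining stops are P4 9, P1 20, P3 27, P2 29; go to P4.
At P4 the remaining stops are P3 25, P1 29, P2 35; go to P3.
At P3 the remaining stops are P2 10, P1 39; go to P2.
At P2 the remaining stops are P1 32; go to P1.
Return P1→Depot: 20.
Total = 9 + 25 + 10 + 32 + 20 = 96.

Nearest-neighbour total = 96 miles; route Depot → P4 → P3 → P2 → P1 → Depot.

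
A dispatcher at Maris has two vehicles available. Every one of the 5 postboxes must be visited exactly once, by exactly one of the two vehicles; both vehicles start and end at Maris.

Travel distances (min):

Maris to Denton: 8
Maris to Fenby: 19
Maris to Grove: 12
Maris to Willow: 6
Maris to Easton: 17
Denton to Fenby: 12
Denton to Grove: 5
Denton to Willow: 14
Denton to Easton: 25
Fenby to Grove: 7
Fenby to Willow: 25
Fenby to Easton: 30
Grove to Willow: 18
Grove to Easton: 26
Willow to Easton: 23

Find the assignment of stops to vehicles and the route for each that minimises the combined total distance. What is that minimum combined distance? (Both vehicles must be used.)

Check every non-empty split of the stops between the two vehicles; for each half take its own optimal tour:
  {Denton} + {Fenby, Grove, Willow, Easton}: 16 + 78 = 94
  {Fenby} + {Denton, Grove, Willow, Easton}: 38 + 68 = 106
  {Denton, Fenby} + {Grove, Willow, Easton}: 39 + 67 = 106
  {Grove} + {Denton, Fenby, Willow, Easton}: 24 + 79 = 103
  {Denton, Grove} + {Fenby, Willow, Easton}: 25 + 78 = 103
  {Fenby, Grove} + {Denton, Willow, Easton}: 38 + 62 = 100
  … (15 splits in total)
  {Willow} + {Denton, Fenby, Grove, Easton}: 12 + 67 = 79  ← best
Best: vehicle 1 Maris → Willow → Maris = 12; vehicle 2 Maris → Denton → Grove → Fenby → Easton → Maris = 67; combined 79.

79 min — the smallest possible combined total.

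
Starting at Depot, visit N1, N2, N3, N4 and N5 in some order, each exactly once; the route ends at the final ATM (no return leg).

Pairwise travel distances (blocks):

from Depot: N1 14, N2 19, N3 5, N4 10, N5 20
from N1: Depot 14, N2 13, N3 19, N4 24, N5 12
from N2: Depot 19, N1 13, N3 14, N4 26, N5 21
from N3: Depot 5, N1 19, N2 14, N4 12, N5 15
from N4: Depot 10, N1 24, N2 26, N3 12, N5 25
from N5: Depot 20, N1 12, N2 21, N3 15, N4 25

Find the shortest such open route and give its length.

There are 5! = 120 possible orderings.
Depot → N1 → N2 → N3 → N4 → N5: 14+13+14+12+25 = 78
Depot → N1 → N2 → N3 → N5 → N4: 14+13+14+15+25 = 81
Depot → N1 → N2 → N4 → N3 → N5: 14+13+26+12+15 = 80
Depot → N1 → N2 → N4 → N5 → N3: 14+13+26+25+15 = 93
Depot → N1 → N2 → N5 → N3 → N4: 14+13+21+15+12 = 75
Depot → N1 → N2 → N5 → N4 → N3: 14+13+21+25+12 = 85
Depot → N1 → N3 → N2 → N4 → N5: 14+19+14+26+25 = 98
Depot → N1 → N3 → N2 → N5 → N4: 14+19+14+21+25 = 93
Depot → N1 → N3 → N4 → N2 → N5: 14+19+12+26+21 = 92
Depot → N1 → N3 → N4 → N5 → N2: 14+19+12+25+21 = 91
Depot → N1 → N3 → N5 → N2 → N4: 14+19+15+21+26 = 95
Depot → N1 → N3 → N5 → N4 → N2: 14+19+15+25+26 = 99
Depot → N1 → N4 → N2 → N3 → N5: 14+24+26+14+15 = 93
Depot → N1 → N4 → N2 → N5 → N3: 14+24+26+21+15 = 100
… (106 more)
Depot → N4 → N3 → N2 → N1 → N5: 10+12+14+13+12 = 61  ← best
The minimum is 61.
One shortest path: Depot → N4 → N3 → N2 → N1 → N5.

Shortest open route: 61 blocks.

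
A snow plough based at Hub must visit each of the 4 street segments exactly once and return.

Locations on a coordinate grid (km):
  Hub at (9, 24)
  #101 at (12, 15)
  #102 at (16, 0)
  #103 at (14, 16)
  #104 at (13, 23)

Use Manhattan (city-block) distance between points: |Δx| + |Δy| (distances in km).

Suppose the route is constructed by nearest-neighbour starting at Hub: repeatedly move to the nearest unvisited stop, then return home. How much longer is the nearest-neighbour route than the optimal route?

From Hub: #104=5, #101=12, #103=13, #102=31 → choose #104 (5).
From #104: #103=8, #101=9, #102=26 → choose #103 (8).
From #103: #101=3, #102=18 → choose #101 (3).
From #101: #102=19 → choose #102 (19).
NN route Hub → #104 → #103 → #101 → #102 → Hub costs 66.
Optimal: Hub → #101 → #102 → #103 → #104 → Hub costs 62 (by enumerating all 12 distinct tours).
Excess = 66 − 62 = 4.

The nearest-neighbour route is 4 km longer than optimal.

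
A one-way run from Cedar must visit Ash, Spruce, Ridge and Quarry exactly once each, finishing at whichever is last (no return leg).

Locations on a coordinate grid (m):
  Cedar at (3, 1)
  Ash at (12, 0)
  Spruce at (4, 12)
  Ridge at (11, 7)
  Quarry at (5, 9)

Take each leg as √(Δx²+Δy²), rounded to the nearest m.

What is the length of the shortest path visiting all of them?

Shortest open route: 25 m.

There are 4! = 24 possible orderings.
Cedar → Ash → Spruce → Ridge → Quarry: 9+14+9+6 = 38
Cedar → Ash → Spruce → Quarry → Ridge: 9+14+3+6 = 32
Cedar → Ash → Ridge → Spruce → Quarry: 9+7+9+3 = 28
Cedar → Ash → Ridge → Quarry → Spruce: 9+7+6+3 = 25
Cedar → Ash → Quarry → Spruce → Ridge: 9+11+3+9 = 32
Cedar → Ash → Quarry → Ridge → Spruce: 9+11+6+9 = 35
Cedar → Spruce → Ash → Ridge → Quarry: 11+14+7+6 = 38
Cedar → Spruce → Ash → Quarry → Ridge: 11+14+11+6 = 42
Cedar → Spruce → Ridge → Ash → Quarry: 11+9+7+11 = 38
Cedar → Spruce → Ridge → Quarry → Ash: 11+9+6+11 = 37
Cedar → Spruce → Quarry → Ash → Ridge: 11+3+11+7 = 32
Cedar → Spruce → Quarry → Ridge → Ash: 11+3+6+7 = 27
Cedar → Ridge → Ash → Spruce → Quarry: 10+7+14+3 = 34
Cedar → Ridge → Ash → Quarry → Spruce: 10+7+11+3 = 31
… (10 more)
The minimum is 25.
One shortest path: Cedar → Ash → Ridge → Quarry → Spruce.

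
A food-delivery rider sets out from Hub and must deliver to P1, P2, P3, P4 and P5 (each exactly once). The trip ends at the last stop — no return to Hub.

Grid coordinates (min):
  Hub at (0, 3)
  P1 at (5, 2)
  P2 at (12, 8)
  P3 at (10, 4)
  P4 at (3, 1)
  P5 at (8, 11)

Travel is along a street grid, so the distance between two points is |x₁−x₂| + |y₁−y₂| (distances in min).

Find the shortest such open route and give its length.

28 min — the minimum one-way total.

There are 5! = 120 possible orderings.
Hub→P1→P2→P3→P4→P5: 6+13+6+10+15 = 50
Hub→P1→P2→P3→P5→P4: 6+13+6+9+15 = 49
Hub→P1→P2→P4→P3→P5: 6+13+16+10+9 = 54
Hub→P1→P2→P4→P5→P3: 6+13+16+15+9 = 59
Hub→P1→P2→P5→P3→P4: 6+13+7+9+10 = 45
Hub→P1→P2→P5→P4→P3: 6+13+7+15+10 = 51
Hub→P1→P3→P2→P4→P5: 6+7+6+16+15 = 50
Hub→P1→P3→P2→P5→P4: 6+7+6+7+15 = 41
Hub→P1→P3→P4→P2→P5: 6+7+10+16+7 = 46
Hub→P1→P3→P4→P5→P2: 6+7+10+15+7 = 45
Hub→P1→P3→P5→P2→P4: 6+7+9+7+16 = 45
Hub→P1→P3→P5→P4→P2: 6+7+9+15+16 = 53
Hub→P1→P4→P2→P3→P5: 6+3+16+6+9 = 40
Hub→P1→P4→P2→P5→P3: 6+3+16+7+9 = 41
… (106 more)
Hub→P4→P1→P3→P2→P5: 5+3+7+6+7 = 28  ← best
The minimum is 28.
One shortest path: Hub → P4 → P1 → P3 → P2 → P5.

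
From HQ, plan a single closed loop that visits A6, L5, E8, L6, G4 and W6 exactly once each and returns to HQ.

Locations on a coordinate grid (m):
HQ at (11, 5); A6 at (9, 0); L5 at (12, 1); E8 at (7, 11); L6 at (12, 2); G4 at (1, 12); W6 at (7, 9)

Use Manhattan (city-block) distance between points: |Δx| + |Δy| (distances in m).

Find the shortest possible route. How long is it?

There are 360 distinct closed tours to check (reversals are equivalent).
HQ-A6-L5-E8-L6-G4-W6-HQ: 7+4+15+14+21+9+8 = 78
HQ-A6-L5-E8-L6-W6-G4-HQ: 7+4+15+14+12+9+17 = 78
HQ-A6-L5-E8-G4-L6-W6-HQ: 7+4+15+7+21+12+8 = 74
HQ-A6-L5-E8-G4-W6-L6-HQ: 7+4+15+7+9+12+4 = 58
HQ-A6-L5-E8-W6-L6-G4-HQ: 7+4+15+2+12+21+17 = 78
HQ-A6-L5-E8-W6-G4-L6-HQ: 7+4+15+2+9+21+4 = 62
HQ-A6-L5-L6-E8-G4-W6-HQ: 7+4+1+14+7+9+8 = 50
HQ-A6-L5-L6-E8-W6-G4-HQ: 7+4+1+14+2+9+17 = 54
… (352 more)
HQ-E8-G4-W6-A6-L5-L6-HQ: 10+7+9+11+4+1+4 = 46  ← best
The minimum is 46.
One optimal route: HQ → E8 → G4 → W6 → A6 → L5 → L6 → HQ (or its reverse).

Shortest round trip = 46 m.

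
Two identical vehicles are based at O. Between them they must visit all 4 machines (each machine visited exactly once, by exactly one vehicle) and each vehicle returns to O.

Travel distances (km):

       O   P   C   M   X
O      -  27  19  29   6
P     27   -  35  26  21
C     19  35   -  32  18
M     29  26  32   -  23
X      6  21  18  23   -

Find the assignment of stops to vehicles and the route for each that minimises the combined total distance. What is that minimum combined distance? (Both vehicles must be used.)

Check every non-empty split of the stops between the two vehicles; for each half take its own optimal tour:
  {P} + {C, M, X}: 54 + 80 = 134
  {C} + {P, M, X}: 38 + 82 = 120
  {P, C} + {M, X}: 81 + 58 = 139
  {M} + {P, C, X}: 58 + 81 = 139
  {P, M} + {C, X}: 82 + 43 = 125
  {C, M} + {P, X}: 80 + 54 = 134
  … (7 splits in total)
  {P, C, M} + {X}: 104 + 12 = 116  ← best
Best: vehicle 1 O → P → M → C → O = 104; vehicle 2 O → X → O = 12; combined 116.

116 km — the smallest possible combined total.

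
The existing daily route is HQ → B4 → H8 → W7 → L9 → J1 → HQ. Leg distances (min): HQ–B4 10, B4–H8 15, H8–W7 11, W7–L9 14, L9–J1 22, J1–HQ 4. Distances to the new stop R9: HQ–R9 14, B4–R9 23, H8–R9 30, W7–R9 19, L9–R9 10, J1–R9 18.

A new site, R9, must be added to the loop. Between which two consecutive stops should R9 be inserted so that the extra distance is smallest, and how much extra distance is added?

+6 min — insert R9 between L9 and J1.

Insertion cost between consecutive stops i–j is d(i,R9) + d(R9,j) − d(i,j):
  between HQ and B4: 14 + 23 − 10 = 27
  between B4 and H8: 23 + 30 − 15 = 38
  between H8 and W7: 30 + 19 − 11 = 38
  between W7 and L9: 19 + 10 − 14 = 15
  between L9 and J1: 10 + 18 − 22 = 6
  between J1 and HQ: 18 + 14 − 4 = 28
Cheapest insertion is between L9 and J1, adding 6.
New total = 76 + 6 = 82.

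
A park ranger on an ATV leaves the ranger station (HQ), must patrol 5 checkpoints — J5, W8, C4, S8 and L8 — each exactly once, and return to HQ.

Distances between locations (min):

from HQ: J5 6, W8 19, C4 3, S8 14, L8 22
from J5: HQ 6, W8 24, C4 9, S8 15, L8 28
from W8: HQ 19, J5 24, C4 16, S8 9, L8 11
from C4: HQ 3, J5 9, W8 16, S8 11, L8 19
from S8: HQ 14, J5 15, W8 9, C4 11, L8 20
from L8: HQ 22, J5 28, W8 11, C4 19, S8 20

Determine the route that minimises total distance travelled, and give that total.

With 5 stops there are 5!/2 = 60 distinct round trips (a route and its reverse cost the same).
HQ → J5 → W8 → C4 → S8 → L8 → HQ: 6+24+16+11+20+22 = 99
HQ → J5 → W8 → C4 → L8 → S8 → HQ: 6+24+16+19+20+14 = 99
HQ → J5 → W8 → S8 → C4 → L8 → HQ: 6+24+9+11+19+22 = 91
HQ → J5 → W8 → S8 → L8 → C4 → HQ: 6+24+9+20+19+3 = 81
HQ → J5 → W8 → L8 → C4 → S8 → HQ: 6+24+11+19+11+14 = 85
HQ → J5 → W8 → L8 → S8 → C4 → HQ: 6+24+11+20+11+3 = 75
HQ → J5 → C4 → W8 → S8 → L8 → HQ: 6+9+16+9+20+22 = 82
HQ → J5 → C4 → W8 → L8 → S8 → HQ: 6+9+16+11+20+14 = 76
HQ → J5 → C4 → S8 → W8 → L8 → HQ: 6+9+11+9+11+22 = 68
HQ → J5 → C4 → S8 → L8 → W8 → HQ: 6+9+11+20+11+19 = 76
HQ → J5 → C4 → L8 → W8 → S8 → HQ: 6+9+19+11+9+14 = 68
HQ → J5 → C4 → L8 → S8 → W8 → HQ: 6+9+19+20+9+19 = 82
HQ → J5 → S8 → W8 → C4 → L8 → HQ: 6+15+9+16+19+22 = 87
HQ → J5 → S8 → W8 → L8 → C4 → HQ: 6+15+9+11+19+3 = 63
… (46 more)
The minimum is 63.
One optimal route: HQ → J5 → S8 → W8 → L8 → C4 → HQ (or its reverse).

Minimum total distance: 63 min.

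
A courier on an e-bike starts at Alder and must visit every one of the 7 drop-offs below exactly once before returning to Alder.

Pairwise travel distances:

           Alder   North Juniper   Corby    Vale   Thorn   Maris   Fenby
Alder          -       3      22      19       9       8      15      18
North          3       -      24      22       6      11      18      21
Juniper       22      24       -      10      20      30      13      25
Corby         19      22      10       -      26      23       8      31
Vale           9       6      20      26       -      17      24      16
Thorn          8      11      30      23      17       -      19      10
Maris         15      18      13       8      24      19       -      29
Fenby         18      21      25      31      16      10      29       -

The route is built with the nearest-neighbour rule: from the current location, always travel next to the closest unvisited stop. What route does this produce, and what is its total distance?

Nearest-neighbour total = 94; route Alder → North → Vale → Fenby → Thorn → Maris → Corby → Juniper → Alder.

From Alder: distances to unvisited — North=3, Thorn=8, Vale=9, Maris=15, Fenby=18, Corby=19, Juniper=22. Nearest is North (3).
From North: distances to unvisited — Vale=6, Thorn=11, Maris=18, Fenby=21, Corby=22, Juniper=24. Nearest is Vale (6).
From Vale: distances to unvisited — Fenby=16, Thorn=17, Juniper=20, Maris=24, Corby=26. Nearest is Fenby (16).
From Fenby: distances to unvisited — Thorn=10, Juniper=25, Maris=29, Corby=31. Nearest is Thorn (10).
From Thorn: distances to unvisited — Maris=19, Corby=23, Juniper=30. Nearest is Maris (19).
From Maris: distances to unvisited — Corby=8, Juniper=13. Nearest is Corby (8).
From Corby: distances to unvisited — Juniper=10. Nearest is Juniper (10).
Return Juniper→Alder: 22.
Total = 3 + 6 + 16 + 10 + 19 + 8 + 10 + 22 = 94.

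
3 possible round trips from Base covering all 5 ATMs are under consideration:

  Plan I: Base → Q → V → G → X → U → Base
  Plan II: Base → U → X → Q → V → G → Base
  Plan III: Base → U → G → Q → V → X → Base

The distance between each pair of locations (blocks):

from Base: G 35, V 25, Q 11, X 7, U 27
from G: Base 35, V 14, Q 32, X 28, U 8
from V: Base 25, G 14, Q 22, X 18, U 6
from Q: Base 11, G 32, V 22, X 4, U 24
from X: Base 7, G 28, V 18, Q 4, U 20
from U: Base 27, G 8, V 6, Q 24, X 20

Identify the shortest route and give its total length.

Plan I: 11 + 22 + 14 + 28 + 20 + 27 = 122
Plan II: 27 + 20 + 4 + 22 + 14 + 35 = 122
Plan III: 27 + 8 + 32 + 22 + 18 + 7 = 114

114 blocks — Plan III is the shortest.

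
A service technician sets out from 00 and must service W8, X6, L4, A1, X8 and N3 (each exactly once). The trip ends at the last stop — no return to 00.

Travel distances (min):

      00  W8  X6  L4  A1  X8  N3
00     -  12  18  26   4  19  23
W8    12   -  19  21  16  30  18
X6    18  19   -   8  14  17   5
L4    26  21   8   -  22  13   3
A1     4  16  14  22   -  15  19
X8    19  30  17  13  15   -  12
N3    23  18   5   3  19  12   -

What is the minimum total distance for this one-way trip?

There are 6! = 720 possible orderings.
00→W8→X6→L4→A1→X8→N3: 12+19+8+22+15+12 = 88
00→W8→X6→L4→A1→N3→X8: 12+19+8+22+19+12 = 92
00→W8→X6→L4→X8→A1→N3: 12+19+8+13+15+19 = 86
00→W8→X6→L4→X8→N3→A1: 12+19+8+13+12+19 = 83
00→W8→X6→L4→N3→A1→X8: 12+19+8+3+19+15 = 76
00→W8→X6→L4→N3→X8→A1: 12+19+8+3+12+15 = 69
00→W8→X6→A1→L4→X8→N3: 12+19+14+22+13+12 = 92
00→W8→X6→A1→L4→N3→X8: 12+19+14+22+3+12 = 82
… (712 more)
00→A1→X8→L4→N3→X6→W8: 4+15+13+3+5+19 = 59  ← best
The minimum is 59.
One shortest path: 00 → A1 → X8 → L4 → N3 → X6 → W8.

Shortest open route: 59 min.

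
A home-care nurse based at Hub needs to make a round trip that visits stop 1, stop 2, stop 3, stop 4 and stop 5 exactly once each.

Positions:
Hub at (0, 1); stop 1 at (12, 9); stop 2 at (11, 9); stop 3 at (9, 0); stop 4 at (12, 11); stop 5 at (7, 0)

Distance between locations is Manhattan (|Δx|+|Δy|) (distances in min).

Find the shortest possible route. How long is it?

Minimum total distance: 46 min.

With 5 stops there are 5!/2 = 60 distinct round trips (a route and its reverse cost the same).
Hub - stop 1 - stop 2 - stop 3 - stop 4 - stop 5 - Hub: 20+1+11+14+16+8 = 70
Hub - stop 1 - stop 2 - stop 3 - stop 5 - stop 4 - Hub: 20+1+11+2+16+22 = 72
Hub - stop 1 - stop 2 - stop 4 - stop 3 - stop 5 - Hub: 20+1+3+14+2+8 = 48
Hub - stop 1 - stop 2 - stop 4 - stop 5 - stop 3 - Hub: 20+1+3+16+2+10 = 52
Hub - stop 1 - stop 2 - stop 5 - stop 3 - stop 4 - Hub: 20+1+13+2+14+22 = 72
Hub - stop 1 - stop 2 - stop 5 - stop 4 - stop 3 - Hub: 20+1+13+16+14+10 = 74
Hub - stop 1 - stop 3 - stop 2 - stop 4 - stop 5 - Hub: 20+12+11+3+16+8 = 70
Hub - stop 1 - stop 3 - stop 2 - stop 5 - stop 4 - Hub: 20+12+11+13+16+22 = 94
Hub - stop 1 - stop 3 - stop 4 - stop 2 - stop 5 - Hub: 20+12+14+3+13+8 = 70
Hub - stop 1 - stop 3 - stop 4 - stop 5 - stop 2 - Hub: 20+12+14+16+13+19 = 94
Hub - stop 1 - stop 3 - stop 5 - stop 2 - stop 4 - Hub: 20+12+2+13+3+22 = 72
Hub - stop 1 - stop 3 - stop 5 - stop 4 - stop 2 - Hub: 20+12+2+16+3+19 = 72
Hub - stop 1 - stop 4 - stop 2 - stop 3 - stop 5 - Hub: 20+2+3+11+2+8 = 46
Hub - stop 1 - stop 4 - stop 2 - stop 5 - stop 3 - Hub: 20+2+3+13+2+10 = 50
… (46 more)
The minimum is 46.
One optimal route: Hub → stop 1 → stop 4 → stop 2 → stop 3 → stop 5 → Hub (or its reverse).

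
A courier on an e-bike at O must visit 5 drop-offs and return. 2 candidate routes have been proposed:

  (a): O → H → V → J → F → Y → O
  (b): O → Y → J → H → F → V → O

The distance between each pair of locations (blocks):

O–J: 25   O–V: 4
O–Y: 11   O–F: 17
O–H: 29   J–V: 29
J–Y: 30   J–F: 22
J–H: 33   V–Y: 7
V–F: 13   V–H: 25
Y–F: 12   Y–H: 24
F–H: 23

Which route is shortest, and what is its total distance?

(a): 29 + 25 + 29 + 22 + 12 + 11 = 128
(b): 11 + 30 + 33 + 23 + 13 + 4 = 114

114 blocks — (b) is the shortest.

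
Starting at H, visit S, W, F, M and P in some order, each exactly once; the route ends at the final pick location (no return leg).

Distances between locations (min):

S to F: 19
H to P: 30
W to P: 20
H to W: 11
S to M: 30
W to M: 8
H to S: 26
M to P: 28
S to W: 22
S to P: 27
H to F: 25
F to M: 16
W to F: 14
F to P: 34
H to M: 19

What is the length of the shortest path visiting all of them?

There are 5! = 120 possible orderings.
H - S - W - F - M - P: 26+22+14+16+28 = 106
H - S - W - F - P - M: 26+22+14+34+28 = 124
H - S - W - M - F - P: 26+22+8+16+34 = 106
H - S - W - M - P - F: 26+22+8+28+34 = 118
H - S - W - P - F - M: 26+22+20+34+16 = 118
H - S - W - P - M - F: 26+22+20+28+16 = 112
H - S - F - W - M - P: 26+19+14+8+28 = 95
H - S - F - W - P - M: 26+19+14+20+28 = 107
H - S - F - M - W - P: 26+19+16+8+20 = 89
H - S - F - M - P - W: 26+19+16+28+20 = 109
H - S - F - P - W - M: 26+19+34+20+8 = 107
H - S - F - P - M - W: 26+19+34+28+8 = 115
H - S - M - W - F - P: 26+30+8+14+34 = 112
H - S - M - W - P - F: 26+30+8+20+34 = 118
… (106 more)
H - W - M - F - S - P: 11+8+16+19+27 = 81  ← best
The minimum is 81.
One shortest path: H → W → M → F → S → P.

Shortest open route: 81 min.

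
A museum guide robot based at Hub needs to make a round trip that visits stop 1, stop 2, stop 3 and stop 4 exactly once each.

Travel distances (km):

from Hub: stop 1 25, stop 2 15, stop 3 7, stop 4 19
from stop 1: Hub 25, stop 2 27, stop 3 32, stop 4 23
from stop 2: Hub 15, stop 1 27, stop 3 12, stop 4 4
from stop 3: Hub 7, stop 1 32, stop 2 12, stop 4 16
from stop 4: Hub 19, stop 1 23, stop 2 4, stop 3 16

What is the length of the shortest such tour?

There are 12 distinct closed tours to check (reversals are equivalent).
Hub - stop 1 - stop 2 - stop 3 - stop 4 - Hub: 25+27+12+16+19 = 99
Hub - stop 1 - stop 2 - stop 4 - stop 3 - Hub: 25+27+4+16+7 = 79
Hub - stop 1 - stop 3 - stop 2 - stop 4 - Hub: 25+32+12+4+19 = 92
Hub - stop 1 - stop 3 - stop 4 - stop 2 - Hub: 25+32+16+4+15 = 92
Hub - stop 1 - stop 4 - stop 2 - stop 3 - Hub: 25+23+4+12+7 = 71
Hub - stop 1 - stop 4 - stop 3 - stop 2 - Hub: 25+23+16+12+15 = 91
Hub - stop 2 - stop 1 - stop 3 - stop 4 - Hub: 15+27+32+16+19 = 109
Hub - stop 2 - stop 1 - stop 4 - stop 3 - Hub: 15+27+23+16+7 = 88
Hub - stop 2 - stop 3 - stop 1 - stop 4 - Hub: 15+12+32+23+19 = 101
Hub - stop 2 - stop 4 - stop 1 - stop 3 - Hub: 15+4+23+32+7 = 81
Hub - stop 3 - stop 1 - stop 2 - stop 4 - Hub: 7+32+27+4+19 = 89
Hub - stop 3 - stop 2 - stop 1 - stop 4 - Hub: 7+12+27+23+19 = 88
The minimum is 71.
One optimal route: Hub → stop 1 → stop 4 → stop 2 → stop 3 → Hub (or its reverse).

Minimum total distance: 71 km.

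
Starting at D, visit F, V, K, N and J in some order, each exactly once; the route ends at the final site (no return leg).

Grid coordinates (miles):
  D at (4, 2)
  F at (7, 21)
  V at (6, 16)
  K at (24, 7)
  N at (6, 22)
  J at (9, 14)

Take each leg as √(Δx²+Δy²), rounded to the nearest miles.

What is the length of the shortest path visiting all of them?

Minimum one-way distance = 45 miles.

There are 5! = 120 possible orderings.
D → F → V → K → N → J: 19+5+20+23+9 = 76
D → F → V → K → J → N: 19+5+20+17+9 = 70
D → F → V → N → K → J: 19+5+6+23+17 = 70
D → F → V → N → J → K: 19+5+6+9+17 = 56
D → F → V → J → K → N: 19+5+4+17+23 = 68
D → F → V → J → N → K: 19+5+4+9+23 = 60
D → F → K → V → N → J: 19+22+20+6+9 = 76
D → F → K → V → J → N: 19+22+20+4+9 = 74
D → F → K → N → V → J: 19+22+23+6+4 = 74
D → F → K → N → J → V: 19+22+23+9+4 = 77
D → F → K → J → V → N: 19+22+17+4+6 = 68
D → F → K → J → N → V: 19+22+17+9+6 = 73
D → F → N → V → K → J: 19+1+6+20+17 = 63
D → F → N → V → J → K: 19+1+6+4+17 = 47
… (106 more)
D → V → N → F → J → K: 14+6+1+7+17 = 45  ← best
The minimum is 45.
One shortest path: D → V → N → F → J → K.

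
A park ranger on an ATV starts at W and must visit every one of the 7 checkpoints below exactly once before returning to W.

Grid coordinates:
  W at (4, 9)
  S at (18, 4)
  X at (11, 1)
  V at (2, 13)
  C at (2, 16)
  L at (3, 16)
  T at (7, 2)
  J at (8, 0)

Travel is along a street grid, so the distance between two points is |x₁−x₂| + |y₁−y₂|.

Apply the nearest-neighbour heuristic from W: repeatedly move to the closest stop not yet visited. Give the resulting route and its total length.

Nearest-neighbour total = 64; route W → V → C → L → T → J → X → S → W.

From W: distances to unvisited — V=6, L=8, C=9, T=10, J=13, X=15, S=19. Nearest is V (6).
From V: distances to unvisited — C=3, L=4, T=16, J=19, X=21, S=25. Nearest is C (3).
From C: distances to unvisited — L=1, T=19, J=22, X=24, S=28. Nearest is L (1).
From L: distances to unvisited — T=18, J=21, X=23, S=27. Nearest is T (18).
From T: distances to unvisited — J=3, X=5, S=13. Nearest is J (3).
From J: distances to unvisited — X=4, S=14. Nearest is X (4).
From X: distances to unvisited — S=10. Nearest is S (10).
Return S→W: 19.
Total = 6 + 3 + 1 + 18 + 3 + 4 + 10 + 19 = 64.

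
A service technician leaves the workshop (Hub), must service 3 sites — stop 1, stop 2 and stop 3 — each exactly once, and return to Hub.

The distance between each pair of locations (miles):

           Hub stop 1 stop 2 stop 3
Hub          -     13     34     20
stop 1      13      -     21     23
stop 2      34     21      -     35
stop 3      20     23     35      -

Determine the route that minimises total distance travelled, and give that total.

Minimum total distance: 89 miles.

With 3 stops there are 3!/2 = 3 distinct round trips (a route and its reverse cost the same).
Hub - stop 1 - stop 2 - stop 3 - Hub: 13+21+35+20 = 89
Hub - stop 1 - stop 3 - stop 2 - Hub: 13+23+35+34 = 105
Hub - stop 2 - stop 1 - stop 3 - Hub: 34+21+23+20 = 98
The minimum is 89.
One optimal route: Hub → stop 1 → stop 2 → stop 3 → Hub (or its reverse).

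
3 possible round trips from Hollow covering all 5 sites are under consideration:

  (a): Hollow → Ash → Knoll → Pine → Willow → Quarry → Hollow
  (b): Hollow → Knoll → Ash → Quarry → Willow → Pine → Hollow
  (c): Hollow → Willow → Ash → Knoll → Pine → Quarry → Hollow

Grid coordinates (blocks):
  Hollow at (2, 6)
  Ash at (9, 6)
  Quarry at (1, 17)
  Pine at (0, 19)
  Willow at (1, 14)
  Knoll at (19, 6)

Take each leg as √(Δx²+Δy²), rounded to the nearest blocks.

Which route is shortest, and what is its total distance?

(a): 7 + 10 + 23 + 5 + 3 + 11 = 59
(b): 17 + 10 + 14 + 3 + 5 + 13 = 62
(c): 8 + 11 + 10 + 23 + 2 + 11 = 65

59 blocks — (a) is the shortest.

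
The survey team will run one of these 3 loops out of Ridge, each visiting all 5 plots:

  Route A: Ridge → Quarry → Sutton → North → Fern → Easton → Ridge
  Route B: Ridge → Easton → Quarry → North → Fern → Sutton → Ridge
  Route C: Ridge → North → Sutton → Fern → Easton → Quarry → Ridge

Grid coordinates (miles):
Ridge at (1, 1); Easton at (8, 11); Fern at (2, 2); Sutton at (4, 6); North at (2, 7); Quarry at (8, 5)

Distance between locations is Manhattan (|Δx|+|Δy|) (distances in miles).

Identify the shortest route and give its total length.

Route A: 11 + 5 + 3 + 5 + 15 + 17 = 56
Route B: 17 + 6 + 8 + 5 + 6 + 8 = 50
Route C: 7 + 3 + 6 + 15 + 6 + 11 = 48

48 miles — Route C is the shortest.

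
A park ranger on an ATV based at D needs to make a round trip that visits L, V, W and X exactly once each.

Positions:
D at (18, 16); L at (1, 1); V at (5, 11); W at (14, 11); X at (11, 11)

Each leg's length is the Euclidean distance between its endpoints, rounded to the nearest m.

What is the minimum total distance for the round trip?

D→L→V→W→X→D: 23+11+9+3+9 = 55
D→L→V→X→W→D: 23+11+6+3+6 = 49
D→L→W→V→X→D: 23+16+9+6+9 = 63
D→L→W→X→V→D: 23+16+3+6+14 = 62
D→L→X→V→W→D: 23+14+6+9+6 = 58
D→L→X→W→V→D: 23+14+3+9+14 = 63
D→V→L→W→X→D: 14+11+16+3+9 = 53
D→V→L→X→W→D: 14+11+14+3+6 = 48
D→V→W→L→X→D: 14+9+16+14+9 = 62
D→V→X→L→W→D: 14+6+14+16+6 = 56
D→W→L→V→X→D: 6+16+11+6+9 = 48
D→W→V→L→X→D: 6+9+11+14+9 = 49
The minimum is 48.
One optimal route: D → V → L → X → W → D (or its reverse).

Shortest round trip = 48 m.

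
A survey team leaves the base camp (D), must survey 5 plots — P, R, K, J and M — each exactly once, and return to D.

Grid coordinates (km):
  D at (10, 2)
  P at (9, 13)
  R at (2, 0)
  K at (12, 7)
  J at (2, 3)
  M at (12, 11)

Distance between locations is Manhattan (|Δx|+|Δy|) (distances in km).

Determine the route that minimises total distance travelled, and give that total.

There are 60 distinct closed tours to check (reversals are equivalent).
D → P → R → K → J → M → D: 12+20+17+14+18+11 = 92
D → P → R → K → M → J → D: 12+20+17+4+18+9 = 80
D → P → R → J → K → M → D: 12+20+3+14+4+11 = 64
D → P → R → J → M → K → D: 12+20+3+18+4+7 = 64
D → P → R → M → K → J → D: 12+20+21+4+14+9 = 80
D → P → R → M → J → K → D: 12+20+21+18+14+7 = 92
D → P → K → R → J → M → D: 12+9+17+3+18+11 = 70
D → P → K → R → M → J → D: 12+9+17+21+18+9 = 86
D → P → K → J → R → M → D: 12+9+14+3+21+11 = 70
D → P → K → J → M → R → D: 12+9+14+18+21+10 = 84
D → P → K → M → R → J → D: 12+9+4+21+3+9 = 58
D → P → K → M → J → R → D: 12+9+4+18+3+10 = 56
D → P → J → R → K → M → D: 12+17+3+17+4+11 = 64
D → P → J → R → M → K → D: 12+17+3+21+4+7 = 64
… (46 more)
D → R → J → P → M → K → D: 10+3+17+5+4+7 = 46  ← best
The minimum is 46.
One optimal route: D → R → J → P → M → K → D (or its reverse).

46 km — the shortest possible round trip.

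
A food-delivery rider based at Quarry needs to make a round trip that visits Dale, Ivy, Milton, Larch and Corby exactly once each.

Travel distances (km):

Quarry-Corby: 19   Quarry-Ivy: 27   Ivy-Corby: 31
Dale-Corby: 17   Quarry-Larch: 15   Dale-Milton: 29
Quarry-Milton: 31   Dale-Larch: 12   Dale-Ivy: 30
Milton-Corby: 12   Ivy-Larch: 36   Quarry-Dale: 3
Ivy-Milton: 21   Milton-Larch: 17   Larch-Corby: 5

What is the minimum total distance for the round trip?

There are 60 distinct closed tours to check (reversals are equivalent).
Quarry → Dale → Ivy → Milton → Larch → Corby → Quarry: 3+30+21+17+5+19 = 95
Quarry → Dale → Ivy → Milton → Corby → Larch → Quarry: 3+30+21+12+5+15 = 86
Quarry → Dale → Ivy → Larch → Milton → Corby → Quarry: 3+30+36+17+12+19 = 117
Quarry → Dale → Ivy → Larch → Corby → Milton → Quarry: 3+30+36+5+12+31 = 117
Quarry → Dale → Ivy → Corby → Milton → Larch → Quarry: 3+30+31+12+17+15 = 108
Quarry → Dale → Ivy → Corby → Larch → Milton → Quarry: 3+30+31+5+17+31 = 117
Quarry → Dale → Milton → Ivy → Larch → Corby → Quarry: 3+29+21+36+5+19 = 113
Quarry → Dale → Milton → Ivy → Corby → Larch → Quarry: 3+29+21+31+5+15 = 104
Quarry → Dale → Milton → Larch → Ivy → Corby → Quarry: 3+29+17+36+31+19 = 135
Quarry → Dale → Milton → Larch → Corby → Ivy → Quarry: 3+29+17+5+31+27 = 112
Quarry → Dale → Milton → Corby → Ivy → Larch → Quarry: 3+29+12+31+36+15 = 126
Quarry → Dale → Milton → Corby → Larch → Ivy → Quarry: 3+29+12+5+36+27 = 112
Quarry → Dale → Larch → Ivy → Milton → Corby → Quarry: 3+12+36+21+12+19 = 103
Quarry → Dale → Larch → Ivy → Corby → Milton → Quarry: 3+12+36+31+12+31 = 125
… (46 more)
Quarry → Dale → Larch → Corby → Milton → Ivy → Quarry: 3+12+5+12+21+27 = 80  ← best
The minimum is 80.
One optimal route: Quarry → Dale → Larch → Corby → Milton → Ivy → Quarry (or its reverse).

Shortest round trip = 80 km.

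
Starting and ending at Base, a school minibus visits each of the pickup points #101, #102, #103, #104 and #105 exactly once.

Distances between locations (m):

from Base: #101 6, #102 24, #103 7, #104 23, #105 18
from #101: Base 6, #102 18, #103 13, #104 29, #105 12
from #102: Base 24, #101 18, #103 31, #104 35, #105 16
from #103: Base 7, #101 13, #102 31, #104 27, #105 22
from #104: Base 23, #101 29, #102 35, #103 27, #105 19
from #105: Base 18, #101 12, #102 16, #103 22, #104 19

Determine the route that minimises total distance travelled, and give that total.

Base-#101-#102-#103-#104-#105-Base: 6+18+31+27+19+18 = 119
Base-#101-#102-#103-#105-#104-Base: 6+18+31+22+19+23 = 119
Base-#101-#102-#104-#103-#105-Base: 6+18+35+27+22+18 = 126
Base-#101-#102-#104-#105-#103-Base: 6+18+35+19+22+7 = 107
Base-#101-#102-#105-#103-#104-Base: 6+18+16+22+27+23 = 112
Base-#101-#102-#105-#104-#103-Base: 6+18+16+19+27+7 = 93
Base-#101-#103-#102-#104-#105-Base: 6+13+31+35+19+18 = 122
Base-#101-#103-#102-#105-#104-Base: 6+13+31+16+19+23 = 108
Base-#101-#103-#104-#102-#105-Base: 6+13+27+35+16+18 = 115
Base-#101-#103-#104-#105-#102-Base: 6+13+27+19+16+24 = 105
Base-#101-#103-#105-#102-#104-Base: 6+13+22+16+35+23 = 115
Base-#101-#103-#105-#104-#102-Base: 6+13+22+19+35+24 = 119
Base-#101-#104-#102-#103-#105-Base: 6+29+35+31+22+18 = 141
Base-#101-#104-#102-#105-#103-Base: 6+29+35+16+22+7 = 115
… (46 more)
The minimum is 93.
One optimal route: Base → #101 → #102 → #105 → #104 → #103 → Base (or its reverse).

Shortest round trip = 93 m.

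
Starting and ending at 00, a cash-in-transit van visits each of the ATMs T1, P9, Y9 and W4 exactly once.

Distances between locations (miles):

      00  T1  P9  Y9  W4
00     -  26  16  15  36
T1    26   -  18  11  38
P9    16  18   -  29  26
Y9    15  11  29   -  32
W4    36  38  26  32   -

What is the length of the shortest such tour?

00-T1-P9-Y9-W4-00: 26+18+29+32+36 = 141
00-T1-P9-W4-Y9-00: 26+18+26+32+15 = 117
00-T1-Y9-P9-W4-00: 26+11+29+26+36 = 128
00-T1-Y9-W4-P9-00: 26+11+32+26+16 = 111
00-T1-W4-P9-Y9-00: 26+38+26+29+15 = 134
00-T1-W4-Y9-P9-00: 26+38+32+29+16 = 141
00-P9-T1-Y9-W4-00: 16+18+11+32+36 = 113
00-P9-T1-W4-Y9-00: 16+18+38+32+15 = 119
00-P9-Y9-T1-W4-00: 16+29+11+38+36 = 130
00-P9-W4-T1-Y9-00: 16+26+38+11+15 = 106
00-Y9-T1-P9-W4-00: 15+11+18+26+36 = 106
00-Y9-P9-T1-W4-00: 15+29+18+38+36 = 136
The minimum is 106.
One optimal route: 00 → P9 → W4 → T1 → Y9 → 00 (or its reverse).

Minimum total distance: 106 miles.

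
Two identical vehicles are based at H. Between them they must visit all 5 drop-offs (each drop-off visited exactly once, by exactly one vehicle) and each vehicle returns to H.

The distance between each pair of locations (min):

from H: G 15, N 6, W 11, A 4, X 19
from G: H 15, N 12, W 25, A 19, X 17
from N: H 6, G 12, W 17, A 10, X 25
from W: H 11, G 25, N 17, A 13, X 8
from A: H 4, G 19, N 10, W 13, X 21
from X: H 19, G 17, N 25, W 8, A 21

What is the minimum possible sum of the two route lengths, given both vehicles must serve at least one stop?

There are 2^4 − 1 = 15 ways to divide the 5 stops into two non-empty groups. For each, the best each vehicle can do is its own shortest tour through its group:
  {G} + {N, W, A, X}: 30 + 56 = 86
  {N} + {G, W, A, X}: 12 + 57 = 69
  {G, N} + {W, A, X}: 33 + 44 = 77
  {W} + {G, N, A, X}: 22 + 60 = 82
  {G, W} + {N, A, X}: 51 + 56 = 107
  {N, W} + {G, A, X}: 34 + 57 = 91
  … (15 splits in total)
  {A} + {G, N, W, X}: 8 + 54 = 62  ← best
Best: vehicle 1 H → A → H = 8; vehicle 2 H → N → G → X → W → H = 54; combined 62.

Minimum combined distance: 62 min.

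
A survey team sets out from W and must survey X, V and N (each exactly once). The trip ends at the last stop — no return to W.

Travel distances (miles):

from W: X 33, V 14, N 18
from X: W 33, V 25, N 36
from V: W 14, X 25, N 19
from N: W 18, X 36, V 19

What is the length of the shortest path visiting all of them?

62 miles — the minimum one-way total.

There are 3! = 6 possible orderings.
W→X→V→N: 33+25+19 = 77
W→X→N→V: 33+36+19 = 88
W→V→X→N: 14+25+36 = 75
W→V→N→X: 14+19+36 = 69
W→N→X→V: 18+36+25 = 79
W→N→V→X: 18+19+25 = 62
The minimum is 62.
One shortest path: W → N → V → X.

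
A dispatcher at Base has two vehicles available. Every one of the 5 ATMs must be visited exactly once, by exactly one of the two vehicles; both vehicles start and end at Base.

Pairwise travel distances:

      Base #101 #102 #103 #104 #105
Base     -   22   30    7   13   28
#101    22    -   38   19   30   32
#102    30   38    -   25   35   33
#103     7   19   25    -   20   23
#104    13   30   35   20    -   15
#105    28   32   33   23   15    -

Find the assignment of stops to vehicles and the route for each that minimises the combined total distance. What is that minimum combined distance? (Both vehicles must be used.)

Try each way of splitting the stops between the two vehicles (each non-empty) and, for each split, find the best tour for each vehicle:
  {#101} + {#102, #103, #104, #105}: 44 + 93 = 137
  {#102} + {#101, #103, #104, #105}: 60 + 86 = 146
  {#101, #102} + {#103, #104, #105}: 90 + 58 = 148
  {#103} + {#101, #102, #104, #105}: 14 + 121 = 135
  {#101, #103} + {#102, #104, #105}: 48 + 91 = 139
  {#102, #103} + {#101, #104, #105}: 62 + 82 = 144
  … (15 splits in total)
Best: vehicle 1 Base → #103 → Base = 14; vehicle 2 Base → #101 → #102 → #105 → #104 → Base = 121; combined 135.

Minimum combined distance: 135.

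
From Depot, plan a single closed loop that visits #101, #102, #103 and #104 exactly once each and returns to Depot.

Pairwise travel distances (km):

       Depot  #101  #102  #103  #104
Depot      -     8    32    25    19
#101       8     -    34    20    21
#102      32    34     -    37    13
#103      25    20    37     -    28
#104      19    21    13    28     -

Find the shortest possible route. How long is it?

Depot→#101→#102→#103→#104→Depot: 8+34+37+28+19 = 126
Depot→#101→#102→#104→#103→Depot: 8+34+13+28+25 = 108
Depot→#101→#103→#102→#104→Depot: 8+20+37+13+19 = 97
Depot→#101→#103→#104→#102→Depot: 8+20+28+13+32 = 101
Depot→#101→#104→#102→#103→Depot: 8+21+13+37+25 = 104
Depot→#101→#104→#103→#102→Depot: 8+21+28+37+32 = 126
Depot→#102→#101→#103→#104→Depot: 32+34+20+28+19 = 133
Depot→#102→#101→#104→#103→Depot: 32+34+21+28+25 = 140
Depot→#102→#103→#101→#104→Depot: 32+37+20+21+19 = 129
Depot→#102→#104→#101→#103→Depot: 32+13+21+20+25 = 111
Depot→#103→#101→#102→#104→Depot: 25+20+34+13+19 = 111
Depot→#103→#102→#101→#104→Depot: 25+37+34+21+19 = 136
The minimum is 97.
One optimal route: Depot → #101 → #103 → #102 → #104 → Depot (or its reverse).

Minimum total distance: 97 km.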